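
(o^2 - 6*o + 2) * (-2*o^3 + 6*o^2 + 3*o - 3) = -2*o^5 + 18*o^4 - 37*o^3 - 9*o^2 + 24*o - 6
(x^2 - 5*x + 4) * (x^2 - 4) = x^4 - 5*x^3 + 20*x - 16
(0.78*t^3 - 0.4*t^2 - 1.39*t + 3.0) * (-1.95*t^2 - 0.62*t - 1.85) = -1.521*t^5 + 0.2964*t^4 + 1.5155*t^3 - 4.2482*t^2 + 0.7115*t - 5.55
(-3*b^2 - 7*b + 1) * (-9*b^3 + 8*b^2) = 27*b^5 + 39*b^4 - 65*b^3 + 8*b^2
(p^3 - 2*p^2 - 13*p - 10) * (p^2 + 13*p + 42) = p^5 + 11*p^4 + 3*p^3 - 263*p^2 - 676*p - 420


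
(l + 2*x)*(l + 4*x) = l^2 + 6*l*x + 8*x^2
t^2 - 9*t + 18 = (t - 6)*(t - 3)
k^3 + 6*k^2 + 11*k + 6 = (k + 1)*(k + 2)*(k + 3)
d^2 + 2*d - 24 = (d - 4)*(d + 6)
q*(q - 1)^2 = q^3 - 2*q^2 + q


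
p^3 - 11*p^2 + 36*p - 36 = (p - 6)*(p - 3)*(p - 2)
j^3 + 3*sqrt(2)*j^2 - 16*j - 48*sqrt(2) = (j - 4)*(j + 4)*(j + 3*sqrt(2))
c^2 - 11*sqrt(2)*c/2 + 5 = (c - 5*sqrt(2))*(c - sqrt(2)/2)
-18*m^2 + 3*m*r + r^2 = (-3*m + r)*(6*m + r)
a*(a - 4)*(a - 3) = a^3 - 7*a^2 + 12*a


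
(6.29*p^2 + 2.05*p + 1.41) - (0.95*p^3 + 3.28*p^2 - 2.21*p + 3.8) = -0.95*p^3 + 3.01*p^2 + 4.26*p - 2.39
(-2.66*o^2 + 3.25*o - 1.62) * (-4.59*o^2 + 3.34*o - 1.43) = 12.2094*o^4 - 23.8019*o^3 + 22.0946*o^2 - 10.0583*o + 2.3166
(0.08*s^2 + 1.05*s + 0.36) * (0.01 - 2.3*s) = -0.184*s^3 - 2.4142*s^2 - 0.8175*s + 0.0036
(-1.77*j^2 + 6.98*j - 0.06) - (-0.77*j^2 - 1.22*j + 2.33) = -1.0*j^2 + 8.2*j - 2.39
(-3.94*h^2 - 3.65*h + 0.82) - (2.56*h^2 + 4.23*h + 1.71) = -6.5*h^2 - 7.88*h - 0.89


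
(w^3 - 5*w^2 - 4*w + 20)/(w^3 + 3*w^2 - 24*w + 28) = (w^2 - 3*w - 10)/(w^2 + 5*w - 14)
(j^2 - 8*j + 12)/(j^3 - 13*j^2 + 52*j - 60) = 1/(j - 5)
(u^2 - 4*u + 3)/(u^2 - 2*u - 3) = (u - 1)/(u + 1)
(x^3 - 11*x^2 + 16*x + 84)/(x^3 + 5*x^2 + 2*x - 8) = (x^2 - 13*x + 42)/(x^2 + 3*x - 4)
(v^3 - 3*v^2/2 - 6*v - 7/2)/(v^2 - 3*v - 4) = (2*v^2 - 5*v - 7)/(2*(v - 4))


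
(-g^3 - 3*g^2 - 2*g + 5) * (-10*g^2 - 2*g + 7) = 10*g^5 + 32*g^4 + 19*g^3 - 67*g^2 - 24*g + 35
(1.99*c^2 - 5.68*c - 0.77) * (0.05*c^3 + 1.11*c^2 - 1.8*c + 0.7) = 0.0995*c^5 + 1.9249*c^4 - 9.9253*c^3 + 10.7623*c^2 - 2.59*c - 0.539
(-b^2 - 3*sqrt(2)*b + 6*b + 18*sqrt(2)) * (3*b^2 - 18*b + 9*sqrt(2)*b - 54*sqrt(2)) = -3*b^4 - 18*sqrt(2)*b^3 + 36*b^3 - 162*b^2 + 216*sqrt(2)*b^2 - 648*sqrt(2)*b + 648*b - 1944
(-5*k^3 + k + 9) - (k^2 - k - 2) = -5*k^3 - k^2 + 2*k + 11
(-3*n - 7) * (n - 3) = -3*n^2 + 2*n + 21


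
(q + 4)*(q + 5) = q^2 + 9*q + 20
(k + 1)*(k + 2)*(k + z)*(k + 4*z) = k^4 + 5*k^3*z + 3*k^3 + 4*k^2*z^2 + 15*k^2*z + 2*k^2 + 12*k*z^2 + 10*k*z + 8*z^2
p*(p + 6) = p^2 + 6*p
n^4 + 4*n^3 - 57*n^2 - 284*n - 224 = (n - 8)*(n + 1)*(n + 4)*(n + 7)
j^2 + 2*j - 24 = (j - 4)*(j + 6)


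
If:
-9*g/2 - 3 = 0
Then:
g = -2/3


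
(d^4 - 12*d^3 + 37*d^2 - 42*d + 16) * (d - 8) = d^5 - 20*d^4 + 133*d^3 - 338*d^2 + 352*d - 128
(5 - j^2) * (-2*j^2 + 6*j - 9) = 2*j^4 - 6*j^3 - j^2 + 30*j - 45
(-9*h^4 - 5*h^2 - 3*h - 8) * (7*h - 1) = -63*h^5 + 9*h^4 - 35*h^3 - 16*h^2 - 53*h + 8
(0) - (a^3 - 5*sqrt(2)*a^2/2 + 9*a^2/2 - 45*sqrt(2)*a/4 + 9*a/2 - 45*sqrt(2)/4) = -a^3 - 9*a^2/2 + 5*sqrt(2)*a^2/2 - 9*a/2 + 45*sqrt(2)*a/4 + 45*sqrt(2)/4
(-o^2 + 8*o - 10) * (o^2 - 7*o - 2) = -o^4 + 15*o^3 - 64*o^2 + 54*o + 20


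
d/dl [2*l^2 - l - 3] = 4*l - 1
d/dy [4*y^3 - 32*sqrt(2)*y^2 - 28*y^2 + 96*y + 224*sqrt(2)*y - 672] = 12*y^2 - 64*sqrt(2)*y - 56*y + 96 + 224*sqrt(2)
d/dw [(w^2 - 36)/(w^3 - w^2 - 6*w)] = (-w^4 + 102*w^2 - 72*w - 216)/(w^2*(w^4 - 2*w^3 - 11*w^2 + 12*w + 36))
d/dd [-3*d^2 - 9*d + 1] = -6*d - 9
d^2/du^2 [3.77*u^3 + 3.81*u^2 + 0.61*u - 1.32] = 22.62*u + 7.62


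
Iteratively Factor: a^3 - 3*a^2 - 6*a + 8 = (a + 2)*(a^2 - 5*a + 4) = (a - 4)*(a + 2)*(a - 1)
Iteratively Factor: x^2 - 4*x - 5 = (x - 5)*(x + 1)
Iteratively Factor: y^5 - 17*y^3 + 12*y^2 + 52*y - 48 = (y - 1)*(y^4 + y^3 - 16*y^2 - 4*y + 48) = (y - 1)*(y + 2)*(y^3 - y^2 - 14*y + 24) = (y - 1)*(y + 2)*(y + 4)*(y^2 - 5*y + 6) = (y - 3)*(y - 1)*(y + 2)*(y + 4)*(y - 2)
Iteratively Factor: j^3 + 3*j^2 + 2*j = (j + 1)*(j^2 + 2*j) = j*(j + 1)*(j + 2)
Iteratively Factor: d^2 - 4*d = (d)*(d - 4)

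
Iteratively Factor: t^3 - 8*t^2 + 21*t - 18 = (t - 2)*(t^2 - 6*t + 9) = (t - 3)*(t - 2)*(t - 3)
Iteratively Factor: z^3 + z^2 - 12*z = (z)*(z^2 + z - 12) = z*(z - 3)*(z + 4)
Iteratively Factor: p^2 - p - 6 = (p - 3)*(p + 2)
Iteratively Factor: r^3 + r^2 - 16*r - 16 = (r - 4)*(r^2 + 5*r + 4) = (r - 4)*(r + 1)*(r + 4)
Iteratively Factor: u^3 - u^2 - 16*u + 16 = (u - 1)*(u^2 - 16) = (u - 4)*(u - 1)*(u + 4)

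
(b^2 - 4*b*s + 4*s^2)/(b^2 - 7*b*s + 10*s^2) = (-b + 2*s)/(-b + 5*s)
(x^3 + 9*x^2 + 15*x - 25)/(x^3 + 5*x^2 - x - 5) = (x + 5)/(x + 1)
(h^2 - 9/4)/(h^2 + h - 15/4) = (2*h + 3)/(2*h + 5)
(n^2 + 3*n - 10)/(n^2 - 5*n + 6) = (n + 5)/(n - 3)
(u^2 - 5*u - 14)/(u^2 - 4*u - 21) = (u + 2)/(u + 3)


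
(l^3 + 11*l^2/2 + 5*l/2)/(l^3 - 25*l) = (l + 1/2)/(l - 5)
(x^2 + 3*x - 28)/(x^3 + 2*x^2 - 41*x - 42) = (x - 4)/(x^2 - 5*x - 6)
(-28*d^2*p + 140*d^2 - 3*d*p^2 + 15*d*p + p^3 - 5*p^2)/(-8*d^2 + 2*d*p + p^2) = (-7*d*p + 35*d + p^2 - 5*p)/(-2*d + p)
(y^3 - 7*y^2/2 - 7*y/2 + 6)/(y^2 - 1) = (y^2 - 5*y/2 - 6)/(y + 1)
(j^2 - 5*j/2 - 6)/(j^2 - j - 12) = (j + 3/2)/(j + 3)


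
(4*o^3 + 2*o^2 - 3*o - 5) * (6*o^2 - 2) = 24*o^5 + 12*o^4 - 26*o^3 - 34*o^2 + 6*o + 10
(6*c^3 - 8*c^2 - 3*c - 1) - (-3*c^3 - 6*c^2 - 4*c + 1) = 9*c^3 - 2*c^2 + c - 2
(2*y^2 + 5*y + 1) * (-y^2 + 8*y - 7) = -2*y^4 + 11*y^3 + 25*y^2 - 27*y - 7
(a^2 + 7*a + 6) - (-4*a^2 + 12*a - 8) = 5*a^2 - 5*a + 14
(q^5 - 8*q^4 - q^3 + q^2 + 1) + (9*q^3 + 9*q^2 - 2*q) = q^5 - 8*q^4 + 8*q^3 + 10*q^2 - 2*q + 1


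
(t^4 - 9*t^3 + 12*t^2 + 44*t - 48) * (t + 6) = t^5 - 3*t^4 - 42*t^3 + 116*t^2 + 216*t - 288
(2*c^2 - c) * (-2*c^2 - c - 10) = -4*c^4 - 19*c^2 + 10*c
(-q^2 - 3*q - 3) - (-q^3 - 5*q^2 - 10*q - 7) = q^3 + 4*q^2 + 7*q + 4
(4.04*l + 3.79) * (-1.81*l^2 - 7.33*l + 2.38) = -7.3124*l^3 - 36.4731*l^2 - 18.1655*l + 9.0202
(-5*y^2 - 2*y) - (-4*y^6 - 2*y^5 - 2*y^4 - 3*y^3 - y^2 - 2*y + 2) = 4*y^6 + 2*y^5 + 2*y^4 + 3*y^3 - 4*y^2 - 2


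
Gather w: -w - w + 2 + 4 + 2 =8 - 2*w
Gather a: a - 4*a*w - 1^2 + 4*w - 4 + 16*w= a*(1 - 4*w) + 20*w - 5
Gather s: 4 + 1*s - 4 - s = 0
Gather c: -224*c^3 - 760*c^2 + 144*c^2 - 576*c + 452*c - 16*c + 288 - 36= -224*c^3 - 616*c^2 - 140*c + 252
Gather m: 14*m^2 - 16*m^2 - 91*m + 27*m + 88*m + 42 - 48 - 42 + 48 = -2*m^2 + 24*m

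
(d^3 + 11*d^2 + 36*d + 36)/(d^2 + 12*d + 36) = (d^2 + 5*d + 6)/(d + 6)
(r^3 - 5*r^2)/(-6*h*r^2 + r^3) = (5 - r)/(6*h - r)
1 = 1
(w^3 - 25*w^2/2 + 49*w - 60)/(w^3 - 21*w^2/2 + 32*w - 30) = (w - 4)/(w - 2)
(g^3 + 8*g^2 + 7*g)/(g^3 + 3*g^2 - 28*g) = (g + 1)/(g - 4)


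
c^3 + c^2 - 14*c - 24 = (c - 4)*(c + 2)*(c + 3)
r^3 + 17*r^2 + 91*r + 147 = (r + 3)*(r + 7)^2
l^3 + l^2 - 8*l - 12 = (l - 3)*(l + 2)^2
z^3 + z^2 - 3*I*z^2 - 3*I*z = z*(z + 1)*(z - 3*I)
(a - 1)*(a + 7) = a^2 + 6*a - 7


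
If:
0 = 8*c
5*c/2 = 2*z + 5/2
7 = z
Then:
No Solution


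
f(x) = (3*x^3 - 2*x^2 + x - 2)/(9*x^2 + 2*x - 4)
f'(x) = (-18*x - 2)*(3*x^3 - 2*x^2 + x - 2)/(9*x^2 + 2*x - 4)^2 + (9*x^2 - 4*x + 1)/(9*x^2 + 2*x - 4) = x*(27*x^3 + 12*x^2 - 49*x + 52)/(81*x^4 + 36*x^3 - 68*x^2 - 16*x + 16)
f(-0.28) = 0.65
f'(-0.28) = -1.25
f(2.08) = 0.47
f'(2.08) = 0.33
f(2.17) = 0.50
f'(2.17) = 0.33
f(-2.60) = -1.37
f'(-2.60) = 0.21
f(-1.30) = -1.54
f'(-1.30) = -1.34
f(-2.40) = -1.33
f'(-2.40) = 0.17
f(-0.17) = 0.55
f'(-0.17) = -0.62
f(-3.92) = -1.72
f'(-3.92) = 0.29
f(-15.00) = -5.32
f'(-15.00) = 0.33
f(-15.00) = -5.32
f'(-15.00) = 0.33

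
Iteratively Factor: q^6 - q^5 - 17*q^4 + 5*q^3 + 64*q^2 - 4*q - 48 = (q - 1)*(q^5 - 17*q^3 - 12*q^2 + 52*q + 48) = (q - 1)*(q + 3)*(q^4 - 3*q^3 - 8*q^2 + 12*q + 16) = (q - 2)*(q - 1)*(q + 3)*(q^3 - q^2 - 10*q - 8) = (q - 4)*(q - 2)*(q - 1)*(q + 3)*(q^2 + 3*q + 2) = (q - 4)*(q - 2)*(q - 1)*(q + 1)*(q + 3)*(q + 2)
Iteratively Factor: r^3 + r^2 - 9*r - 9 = (r - 3)*(r^2 + 4*r + 3) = (r - 3)*(r + 3)*(r + 1)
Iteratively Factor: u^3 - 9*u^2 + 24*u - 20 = (u - 2)*(u^2 - 7*u + 10) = (u - 5)*(u - 2)*(u - 2)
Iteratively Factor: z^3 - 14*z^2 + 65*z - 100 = (z - 4)*(z^2 - 10*z + 25) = (z - 5)*(z - 4)*(z - 5)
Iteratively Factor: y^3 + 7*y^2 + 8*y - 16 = (y + 4)*(y^2 + 3*y - 4) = (y + 4)^2*(y - 1)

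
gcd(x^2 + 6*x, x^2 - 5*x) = x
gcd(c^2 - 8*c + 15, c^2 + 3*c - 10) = 1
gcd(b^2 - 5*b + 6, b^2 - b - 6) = b - 3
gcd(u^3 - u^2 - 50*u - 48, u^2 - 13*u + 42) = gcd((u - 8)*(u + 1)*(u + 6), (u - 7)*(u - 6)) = 1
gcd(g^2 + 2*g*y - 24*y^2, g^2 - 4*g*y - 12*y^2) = 1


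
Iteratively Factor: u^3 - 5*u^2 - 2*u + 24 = (u + 2)*(u^2 - 7*u + 12) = (u - 4)*(u + 2)*(u - 3)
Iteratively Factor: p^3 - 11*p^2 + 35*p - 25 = (p - 5)*(p^2 - 6*p + 5) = (p - 5)^2*(p - 1)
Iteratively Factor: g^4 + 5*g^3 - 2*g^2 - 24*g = (g + 3)*(g^3 + 2*g^2 - 8*g) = g*(g + 3)*(g^2 + 2*g - 8) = g*(g + 3)*(g + 4)*(g - 2)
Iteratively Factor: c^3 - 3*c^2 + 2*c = (c)*(c^2 - 3*c + 2) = c*(c - 1)*(c - 2)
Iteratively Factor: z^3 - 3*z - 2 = (z - 2)*(z^2 + 2*z + 1) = (z - 2)*(z + 1)*(z + 1)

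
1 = 1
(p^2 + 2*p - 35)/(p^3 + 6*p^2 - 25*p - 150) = (p + 7)/(p^2 + 11*p + 30)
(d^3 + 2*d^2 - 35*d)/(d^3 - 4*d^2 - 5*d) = (d + 7)/(d + 1)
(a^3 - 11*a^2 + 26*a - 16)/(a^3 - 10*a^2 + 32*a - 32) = (a^2 - 9*a + 8)/(a^2 - 8*a + 16)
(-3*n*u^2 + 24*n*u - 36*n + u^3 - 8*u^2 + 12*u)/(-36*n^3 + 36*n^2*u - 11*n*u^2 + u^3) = (u^2 - 8*u + 12)/(12*n^2 - 8*n*u + u^2)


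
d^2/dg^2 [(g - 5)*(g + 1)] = 2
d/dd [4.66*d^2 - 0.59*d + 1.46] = 9.32*d - 0.59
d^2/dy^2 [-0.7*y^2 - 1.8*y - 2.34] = -1.40000000000000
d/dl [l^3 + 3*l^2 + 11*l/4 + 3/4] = 3*l^2 + 6*l + 11/4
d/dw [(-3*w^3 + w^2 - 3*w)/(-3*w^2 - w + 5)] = (9*w^4 + 6*w^3 - 55*w^2 + 10*w - 15)/(9*w^4 + 6*w^3 - 29*w^2 - 10*w + 25)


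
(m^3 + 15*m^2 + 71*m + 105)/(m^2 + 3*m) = m + 12 + 35/m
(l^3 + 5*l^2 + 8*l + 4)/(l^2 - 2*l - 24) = (l^3 + 5*l^2 + 8*l + 4)/(l^2 - 2*l - 24)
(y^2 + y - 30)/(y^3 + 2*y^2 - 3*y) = (y^2 + y - 30)/(y*(y^2 + 2*y - 3))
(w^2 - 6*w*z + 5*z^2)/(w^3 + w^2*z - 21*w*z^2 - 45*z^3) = (w - z)/(w^2 + 6*w*z + 9*z^2)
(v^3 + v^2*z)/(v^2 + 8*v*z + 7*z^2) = v^2/(v + 7*z)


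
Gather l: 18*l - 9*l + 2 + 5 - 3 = 9*l + 4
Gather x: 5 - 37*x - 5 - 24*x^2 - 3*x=-24*x^2 - 40*x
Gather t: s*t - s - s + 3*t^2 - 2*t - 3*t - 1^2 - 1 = -2*s + 3*t^2 + t*(s - 5) - 2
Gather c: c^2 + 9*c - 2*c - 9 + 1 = c^2 + 7*c - 8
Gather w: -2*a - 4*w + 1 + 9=-2*a - 4*w + 10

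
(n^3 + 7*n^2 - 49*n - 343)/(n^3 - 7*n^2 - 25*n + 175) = (n^2 + 14*n + 49)/(n^2 - 25)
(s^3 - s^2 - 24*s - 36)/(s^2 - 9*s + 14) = (s^3 - s^2 - 24*s - 36)/(s^2 - 9*s + 14)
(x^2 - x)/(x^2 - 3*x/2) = 2*(x - 1)/(2*x - 3)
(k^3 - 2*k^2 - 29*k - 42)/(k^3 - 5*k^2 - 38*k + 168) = (k^2 + 5*k + 6)/(k^2 + 2*k - 24)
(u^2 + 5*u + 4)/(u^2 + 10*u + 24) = (u + 1)/(u + 6)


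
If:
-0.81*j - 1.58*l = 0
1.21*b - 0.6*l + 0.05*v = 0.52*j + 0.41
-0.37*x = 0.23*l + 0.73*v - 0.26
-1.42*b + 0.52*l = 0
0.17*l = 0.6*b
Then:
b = 0.00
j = 0.00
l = 0.00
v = 8.20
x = -15.48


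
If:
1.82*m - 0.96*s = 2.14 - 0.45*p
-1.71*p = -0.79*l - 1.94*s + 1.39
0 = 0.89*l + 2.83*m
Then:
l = -1.23321614271062*s - 6.87510779326145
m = 0.38783122509274*s + 2.16213637314583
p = 0.564771489624916*s - 3.98908488694535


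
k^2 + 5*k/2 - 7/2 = (k - 1)*(k + 7/2)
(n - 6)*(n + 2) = n^2 - 4*n - 12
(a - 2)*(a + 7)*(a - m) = a^3 - a^2*m + 5*a^2 - 5*a*m - 14*a + 14*m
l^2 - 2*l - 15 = (l - 5)*(l + 3)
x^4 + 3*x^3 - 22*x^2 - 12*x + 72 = (x - 3)*(x - 2)*(x + 2)*(x + 6)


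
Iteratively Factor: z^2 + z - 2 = (z - 1)*(z + 2)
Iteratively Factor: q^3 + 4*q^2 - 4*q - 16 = (q + 4)*(q^2 - 4) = (q - 2)*(q + 4)*(q + 2)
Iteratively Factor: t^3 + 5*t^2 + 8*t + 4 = (t + 2)*(t^2 + 3*t + 2) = (t + 2)^2*(t + 1)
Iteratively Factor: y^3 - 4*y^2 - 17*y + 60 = (y - 3)*(y^2 - y - 20) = (y - 3)*(y + 4)*(y - 5)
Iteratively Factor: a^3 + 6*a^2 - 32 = (a + 4)*(a^2 + 2*a - 8) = (a - 2)*(a + 4)*(a + 4)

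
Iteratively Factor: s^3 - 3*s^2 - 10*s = (s)*(s^2 - 3*s - 10) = s*(s + 2)*(s - 5)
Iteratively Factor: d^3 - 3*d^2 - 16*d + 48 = (d + 4)*(d^2 - 7*d + 12) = (d - 3)*(d + 4)*(d - 4)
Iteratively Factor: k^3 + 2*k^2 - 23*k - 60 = (k + 4)*(k^2 - 2*k - 15) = (k + 3)*(k + 4)*(k - 5)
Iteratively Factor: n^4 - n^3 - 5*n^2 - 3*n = (n + 1)*(n^3 - 2*n^2 - 3*n) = n*(n + 1)*(n^2 - 2*n - 3) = n*(n + 1)^2*(n - 3)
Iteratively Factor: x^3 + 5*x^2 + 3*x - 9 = (x - 1)*(x^2 + 6*x + 9) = (x - 1)*(x + 3)*(x + 3)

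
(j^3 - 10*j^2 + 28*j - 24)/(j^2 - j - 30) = (j^2 - 4*j + 4)/(j + 5)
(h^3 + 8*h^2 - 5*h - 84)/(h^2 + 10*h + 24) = (h^2 + 4*h - 21)/(h + 6)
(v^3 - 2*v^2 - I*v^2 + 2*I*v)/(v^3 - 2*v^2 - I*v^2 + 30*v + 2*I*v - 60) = v*(v - I)/(v^2 - I*v + 30)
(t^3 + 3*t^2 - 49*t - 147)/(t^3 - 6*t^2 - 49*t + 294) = (t + 3)/(t - 6)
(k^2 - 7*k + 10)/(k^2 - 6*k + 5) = (k - 2)/(k - 1)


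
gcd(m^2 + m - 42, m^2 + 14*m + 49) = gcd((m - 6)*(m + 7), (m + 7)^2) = m + 7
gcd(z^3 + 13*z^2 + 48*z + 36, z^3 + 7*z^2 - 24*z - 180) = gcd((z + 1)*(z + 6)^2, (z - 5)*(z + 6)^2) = z^2 + 12*z + 36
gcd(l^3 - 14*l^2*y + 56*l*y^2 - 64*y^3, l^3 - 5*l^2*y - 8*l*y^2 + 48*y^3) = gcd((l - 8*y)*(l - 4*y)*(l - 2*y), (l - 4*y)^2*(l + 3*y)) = -l + 4*y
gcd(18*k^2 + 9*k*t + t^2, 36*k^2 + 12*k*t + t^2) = 6*k + t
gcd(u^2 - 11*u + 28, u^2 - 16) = u - 4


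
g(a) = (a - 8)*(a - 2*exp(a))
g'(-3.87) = -15.29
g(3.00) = 185.86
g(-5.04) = 65.89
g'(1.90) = 64.00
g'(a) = a + (1 - 2*exp(a))*(a - 8) - 2*exp(a) = -2*a*exp(a) + 2*a + 14*exp(a) - 8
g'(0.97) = 25.75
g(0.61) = 22.69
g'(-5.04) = -17.92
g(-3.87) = 46.43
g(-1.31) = 17.22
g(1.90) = 69.98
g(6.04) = 1634.14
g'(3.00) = 158.68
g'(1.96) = 67.48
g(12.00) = -1301990.33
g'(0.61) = 16.74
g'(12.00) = -1627531.91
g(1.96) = 73.92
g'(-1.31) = -6.14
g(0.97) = 30.27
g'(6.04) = 810.27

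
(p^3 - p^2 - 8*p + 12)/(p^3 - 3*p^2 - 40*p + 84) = (p^2 + p - 6)/(p^2 - p - 42)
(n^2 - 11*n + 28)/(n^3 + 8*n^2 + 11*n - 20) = (n^2 - 11*n + 28)/(n^3 + 8*n^2 + 11*n - 20)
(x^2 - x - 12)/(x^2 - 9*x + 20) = (x + 3)/(x - 5)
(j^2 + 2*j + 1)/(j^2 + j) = (j + 1)/j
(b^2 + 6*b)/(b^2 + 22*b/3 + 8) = 3*b/(3*b + 4)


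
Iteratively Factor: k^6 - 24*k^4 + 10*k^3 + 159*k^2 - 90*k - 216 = (k + 3)*(k^5 - 3*k^4 - 15*k^3 + 55*k^2 - 6*k - 72) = (k - 2)*(k + 3)*(k^4 - k^3 - 17*k^2 + 21*k + 36) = (k - 2)*(k + 3)*(k + 4)*(k^3 - 5*k^2 + 3*k + 9) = (k - 3)*(k - 2)*(k + 3)*(k + 4)*(k^2 - 2*k - 3) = (k - 3)*(k - 2)*(k + 1)*(k + 3)*(k + 4)*(k - 3)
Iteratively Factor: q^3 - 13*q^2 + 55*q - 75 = (q - 5)*(q^2 - 8*q + 15) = (q - 5)*(q - 3)*(q - 5)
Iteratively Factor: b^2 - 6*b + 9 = (b - 3)*(b - 3)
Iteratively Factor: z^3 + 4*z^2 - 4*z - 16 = (z + 4)*(z^2 - 4) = (z - 2)*(z + 4)*(z + 2)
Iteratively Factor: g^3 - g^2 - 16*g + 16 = (g - 1)*(g^2 - 16) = (g - 1)*(g + 4)*(g - 4)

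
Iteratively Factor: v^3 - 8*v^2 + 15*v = (v - 5)*(v^2 - 3*v) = (v - 5)*(v - 3)*(v)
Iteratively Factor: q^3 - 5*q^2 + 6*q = (q - 3)*(q^2 - 2*q) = q*(q - 3)*(q - 2)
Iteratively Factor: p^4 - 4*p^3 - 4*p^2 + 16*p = (p - 4)*(p^3 - 4*p) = (p - 4)*(p + 2)*(p^2 - 2*p) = (p - 4)*(p - 2)*(p + 2)*(p)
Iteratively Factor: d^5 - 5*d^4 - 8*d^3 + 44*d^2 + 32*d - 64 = (d - 4)*(d^4 - d^3 - 12*d^2 - 4*d + 16) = (d - 4)*(d - 1)*(d^3 - 12*d - 16) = (d - 4)^2*(d - 1)*(d^2 + 4*d + 4) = (d - 4)^2*(d - 1)*(d + 2)*(d + 2)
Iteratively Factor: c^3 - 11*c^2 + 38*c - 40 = (c - 5)*(c^2 - 6*c + 8) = (c - 5)*(c - 4)*(c - 2)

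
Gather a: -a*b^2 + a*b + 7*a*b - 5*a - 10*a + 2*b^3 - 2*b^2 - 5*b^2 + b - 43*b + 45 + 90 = a*(-b^2 + 8*b - 15) + 2*b^3 - 7*b^2 - 42*b + 135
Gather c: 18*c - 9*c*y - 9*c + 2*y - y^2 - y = c*(9 - 9*y) - y^2 + y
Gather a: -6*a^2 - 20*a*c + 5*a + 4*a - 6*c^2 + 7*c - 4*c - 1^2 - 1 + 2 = -6*a^2 + a*(9 - 20*c) - 6*c^2 + 3*c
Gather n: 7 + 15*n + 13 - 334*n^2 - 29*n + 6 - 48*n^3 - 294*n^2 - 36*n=-48*n^3 - 628*n^2 - 50*n + 26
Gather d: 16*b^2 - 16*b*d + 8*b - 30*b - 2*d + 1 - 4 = 16*b^2 - 22*b + d*(-16*b - 2) - 3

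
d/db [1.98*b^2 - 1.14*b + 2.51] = 3.96*b - 1.14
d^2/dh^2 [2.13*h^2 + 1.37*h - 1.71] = 4.26000000000000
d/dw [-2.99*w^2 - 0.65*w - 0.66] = -5.98*w - 0.65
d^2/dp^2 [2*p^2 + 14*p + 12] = 4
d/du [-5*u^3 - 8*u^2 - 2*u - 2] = -15*u^2 - 16*u - 2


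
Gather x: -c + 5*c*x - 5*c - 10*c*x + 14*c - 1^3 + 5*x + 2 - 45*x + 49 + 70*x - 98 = 8*c + x*(30 - 5*c) - 48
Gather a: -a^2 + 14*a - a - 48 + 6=-a^2 + 13*a - 42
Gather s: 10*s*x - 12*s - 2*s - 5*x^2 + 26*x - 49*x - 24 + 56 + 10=s*(10*x - 14) - 5*x^2 - 23*x + 42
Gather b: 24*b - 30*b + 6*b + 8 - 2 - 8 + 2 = 0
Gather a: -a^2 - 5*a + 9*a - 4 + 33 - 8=-a^2 + 4*a + 21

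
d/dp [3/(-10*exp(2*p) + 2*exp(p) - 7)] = (60*exp(p) - 6)*exp(p)/(10*exp(2*p) - 2*exp(p) + 7)^2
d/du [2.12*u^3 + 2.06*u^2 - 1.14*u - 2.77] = 6.36*u^2 + 4.12*u - 1.14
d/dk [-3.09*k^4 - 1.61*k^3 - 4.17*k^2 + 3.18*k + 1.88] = -12.36*k^3 - 4.83*k^2 - 8.34*k + 3.18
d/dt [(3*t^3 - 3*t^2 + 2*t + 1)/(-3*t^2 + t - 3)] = (-9*t^4 + 6*t^3 - 24*t^2 + 24*t - 7)/(9*t^4 - 6*t^3 + 19*t^2 - 6*t + 9)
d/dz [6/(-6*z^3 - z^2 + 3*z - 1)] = 6*(18*z^2 + 2*z - 3)/(6*z^3 + z^2 - 3*z + 1)^2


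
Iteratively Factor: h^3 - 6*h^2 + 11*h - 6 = (h - 2)*(h^2 - 4*h + 3) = (h - 3)*(h - 2)*(h - 1)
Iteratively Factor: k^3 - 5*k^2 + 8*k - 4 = (k - 1)*(k^2 - 4*k + 4) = (k - 2)*(k - 1)*(k - 2)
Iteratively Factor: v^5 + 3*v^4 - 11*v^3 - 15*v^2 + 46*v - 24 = (v - 2)*(v^4 + 5*v^3 - v^2 - 17*v + 12) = (v - 2)*(v - 1)*(v^3 + 6*v^2 + 5*v - 12) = (v - 2)*(v - 1)^2*(v^2 + 7*v + 12) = (v - 2)*(v - 1)^2*(v + 3)*(v + 4)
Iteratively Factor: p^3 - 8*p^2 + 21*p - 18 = (p - 2)*(p^2 - 6*p + 9) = (p - 3)*(p - 2)*(p - 3)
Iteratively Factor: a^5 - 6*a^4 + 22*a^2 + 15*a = (a - 3)*(a^4 - 3*a^3 - 9*a^2 - 5*a) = (a - 3)*(a + 1)*(a^3 - 4*a^2 - 5*a) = (a - 3)*(a + 1)^2*(a^2 - 5*a) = (a - 5)*(a - 3)*(a + 1)^2*(a)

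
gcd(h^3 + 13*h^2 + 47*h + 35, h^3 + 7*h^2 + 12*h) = 1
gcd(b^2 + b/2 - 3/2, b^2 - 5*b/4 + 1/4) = b - 1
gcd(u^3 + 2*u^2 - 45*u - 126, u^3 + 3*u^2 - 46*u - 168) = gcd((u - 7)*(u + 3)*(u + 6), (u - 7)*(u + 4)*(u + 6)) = u^2 - u - 42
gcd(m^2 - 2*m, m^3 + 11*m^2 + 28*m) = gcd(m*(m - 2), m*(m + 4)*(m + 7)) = m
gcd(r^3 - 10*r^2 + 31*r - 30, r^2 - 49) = 1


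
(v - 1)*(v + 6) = v^2 + 5*v - 6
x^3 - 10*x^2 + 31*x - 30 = (x - 5)*(x - 3)*(x - 2)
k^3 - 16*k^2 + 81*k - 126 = (k - 7)*(k - 6)*(k - 3)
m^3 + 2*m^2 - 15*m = m*(m - 3)*(m + 5)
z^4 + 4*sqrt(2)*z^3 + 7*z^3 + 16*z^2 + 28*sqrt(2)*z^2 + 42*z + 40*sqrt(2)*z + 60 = (z + 2)*(z + 5)*(z + sqrt(2))*(z + 3*sqrt(2))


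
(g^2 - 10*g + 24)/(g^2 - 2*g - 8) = (g - 6)/(g + 2)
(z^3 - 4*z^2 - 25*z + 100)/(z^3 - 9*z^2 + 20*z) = (z + 5)/z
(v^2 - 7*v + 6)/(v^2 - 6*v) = (v - 1)/v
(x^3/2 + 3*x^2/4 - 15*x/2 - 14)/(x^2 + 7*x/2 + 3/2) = (2*x^3 + 3*x^2 - 30*x - 56)/(2*(2*x^2 + 7*x + 3))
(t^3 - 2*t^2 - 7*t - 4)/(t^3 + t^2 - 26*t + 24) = (t^2 + 2*t + 1)/(t^2 + 5*t - 6)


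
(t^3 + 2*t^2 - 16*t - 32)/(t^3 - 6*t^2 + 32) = (t + 4)/(t - 4)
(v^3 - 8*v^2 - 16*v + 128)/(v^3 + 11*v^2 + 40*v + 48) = (v^2 - 12*v + 32)/(v^2 + 7*v + 12)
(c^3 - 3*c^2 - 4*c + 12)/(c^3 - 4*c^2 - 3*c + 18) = (c - 2)/(c - 3)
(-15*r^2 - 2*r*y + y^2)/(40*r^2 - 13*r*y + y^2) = (3*r + y)/(-8*r + y)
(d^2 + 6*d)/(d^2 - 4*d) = (d + 6)/(d - 4)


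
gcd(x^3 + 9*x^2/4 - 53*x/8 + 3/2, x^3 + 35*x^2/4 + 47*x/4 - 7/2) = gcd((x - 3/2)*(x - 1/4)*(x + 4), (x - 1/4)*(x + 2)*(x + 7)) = x - 1/4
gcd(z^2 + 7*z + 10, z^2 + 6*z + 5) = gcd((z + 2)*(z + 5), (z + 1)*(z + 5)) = z + 5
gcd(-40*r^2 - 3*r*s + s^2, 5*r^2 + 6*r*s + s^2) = 5*r + s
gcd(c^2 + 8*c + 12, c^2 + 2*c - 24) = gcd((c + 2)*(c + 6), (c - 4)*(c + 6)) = c + 6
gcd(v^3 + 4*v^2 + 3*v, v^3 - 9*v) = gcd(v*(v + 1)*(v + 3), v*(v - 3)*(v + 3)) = v^2 + 3*v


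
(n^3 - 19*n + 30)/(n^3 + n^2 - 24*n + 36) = (n + 5)/(n + 6)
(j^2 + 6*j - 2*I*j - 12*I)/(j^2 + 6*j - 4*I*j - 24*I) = (j - 2*I)/(j - 4*I)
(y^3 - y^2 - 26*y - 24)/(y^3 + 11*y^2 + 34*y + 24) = (y - 6)/(y + 6)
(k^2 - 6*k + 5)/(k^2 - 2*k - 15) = (k - 1)/(k + 3)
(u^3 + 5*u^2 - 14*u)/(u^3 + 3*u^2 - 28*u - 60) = u*(u^2 + 5*u - 14)/(u^3 + 3*u^2 - 28*u - 60)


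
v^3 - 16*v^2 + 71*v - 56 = (v - 8)*(v - 7)*(v - 1)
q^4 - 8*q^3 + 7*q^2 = q^2*(q - 7)*(q - 1)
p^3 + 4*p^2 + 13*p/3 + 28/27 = (p + 1/3)*(p + 4/3)*(p + 7/3)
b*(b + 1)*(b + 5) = b^3 + 6*b^2 + 5*b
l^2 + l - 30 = (l - 5)*(l + 6)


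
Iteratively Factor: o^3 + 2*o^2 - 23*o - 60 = (o + 3)*(o^2 - o - 20) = (o + 3)*(o + 4)*(o - 5)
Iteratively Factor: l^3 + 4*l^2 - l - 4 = (l + 1)*(l^2 + 3*l - 4) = (l + 1)*(l + 4)*(l - 1)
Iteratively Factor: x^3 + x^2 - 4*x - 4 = (x - 2)*(x^2 + 3*x + 2) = (x - 2)*(x + 1)*(x + 2)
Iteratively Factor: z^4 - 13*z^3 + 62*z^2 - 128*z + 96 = (z - 3)*(z^3 - 10*z^2 + 32*z - 32) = (z - 3)*(z - 2)*(z^2 - 8*z + 16) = (z - 4)*(z - 3)*(z - 2)*(z - 4)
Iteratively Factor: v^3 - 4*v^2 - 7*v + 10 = (v - 5)*(v^2 + v - 2) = (v - 5)*(v - 1)*(v + 2)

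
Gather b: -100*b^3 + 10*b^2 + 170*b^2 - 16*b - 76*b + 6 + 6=-100*b^3 + 180*b^2 - 92*b + 12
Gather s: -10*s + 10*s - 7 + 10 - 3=0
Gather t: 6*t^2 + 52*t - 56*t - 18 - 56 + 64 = 6*t^2 - 4*t - 10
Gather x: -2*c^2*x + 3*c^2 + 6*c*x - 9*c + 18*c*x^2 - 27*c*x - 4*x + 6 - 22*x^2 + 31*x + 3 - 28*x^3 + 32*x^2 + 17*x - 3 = 3*c^2 - 9*c - 28*x^3 + x^2*(18*c + 10) + x*(-2*c^2 - 21*c + 44) + 6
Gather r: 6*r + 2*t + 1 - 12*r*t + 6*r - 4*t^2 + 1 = r*(12 - 12*t) - 4*t^2 + 2*t + 2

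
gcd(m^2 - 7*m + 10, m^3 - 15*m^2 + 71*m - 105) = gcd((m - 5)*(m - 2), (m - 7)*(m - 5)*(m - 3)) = m - 5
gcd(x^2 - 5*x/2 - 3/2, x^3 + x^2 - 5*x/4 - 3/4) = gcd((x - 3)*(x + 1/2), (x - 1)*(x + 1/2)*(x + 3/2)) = x + 1/2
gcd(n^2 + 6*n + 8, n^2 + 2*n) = n + 2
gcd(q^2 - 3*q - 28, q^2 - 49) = q - 7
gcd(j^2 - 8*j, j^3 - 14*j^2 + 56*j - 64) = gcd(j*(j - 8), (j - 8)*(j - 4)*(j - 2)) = j - 8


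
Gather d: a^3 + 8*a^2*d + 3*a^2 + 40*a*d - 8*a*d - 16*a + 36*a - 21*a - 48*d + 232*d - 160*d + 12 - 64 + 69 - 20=a^3 + 3*a^2 - a + d*(8*a^2 + 32*a + 24) - 3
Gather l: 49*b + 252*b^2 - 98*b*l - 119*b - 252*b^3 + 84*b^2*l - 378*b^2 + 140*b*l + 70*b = -252*b^3 - 126*b^2 + l*(84*b^2 + 42*b)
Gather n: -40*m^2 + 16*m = -40*m^2 + 16*m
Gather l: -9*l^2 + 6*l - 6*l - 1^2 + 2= 1 - 9*l^2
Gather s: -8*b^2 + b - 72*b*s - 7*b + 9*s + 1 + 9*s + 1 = -8*b^2 - 6*b + s*(18 - 72*b) + 2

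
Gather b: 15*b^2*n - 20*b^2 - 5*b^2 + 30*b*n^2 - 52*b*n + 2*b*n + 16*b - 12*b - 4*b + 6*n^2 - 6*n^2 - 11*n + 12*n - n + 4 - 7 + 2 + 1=b^2*(15*n - 25) + b*(30*n^2 - 50*n)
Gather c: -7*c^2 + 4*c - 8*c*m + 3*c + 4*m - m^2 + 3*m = -7*c^2 + c*(7 - 8*m) - m^2 + 7*m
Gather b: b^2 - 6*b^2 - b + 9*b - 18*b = -5*b^2 - 10*b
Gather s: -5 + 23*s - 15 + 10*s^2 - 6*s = 10*s^2 + 17*s - 20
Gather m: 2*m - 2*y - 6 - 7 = 2*m - 2*y - 13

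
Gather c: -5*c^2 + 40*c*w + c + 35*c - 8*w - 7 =-5*c^2 + c*(40*w + 36) - 8*w - 7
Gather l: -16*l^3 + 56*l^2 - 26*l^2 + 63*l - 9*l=-16*l^3 + 30*l^2 + 54*l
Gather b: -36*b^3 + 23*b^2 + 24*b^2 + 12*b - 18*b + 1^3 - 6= -36*b^3 + 47*b^2 - 6*b - 5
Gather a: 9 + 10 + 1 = 20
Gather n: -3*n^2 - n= -3*n^2 - n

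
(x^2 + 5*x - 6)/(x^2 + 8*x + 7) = (x^2 + 5*x - 6)/(x^2 + 8*x + 7)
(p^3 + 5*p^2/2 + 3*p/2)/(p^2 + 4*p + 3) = p*(2*p + 3)/(2*(p + 3))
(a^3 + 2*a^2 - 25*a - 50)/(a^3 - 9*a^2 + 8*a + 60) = (a + 5)/(a - 6)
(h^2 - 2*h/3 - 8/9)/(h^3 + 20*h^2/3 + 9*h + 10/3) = (h - 4/3)/(h^2 + 6*h + 5)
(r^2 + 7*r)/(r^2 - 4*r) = (r + 7)/(r - 4)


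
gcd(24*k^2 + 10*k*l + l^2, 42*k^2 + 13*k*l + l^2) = 6*k + l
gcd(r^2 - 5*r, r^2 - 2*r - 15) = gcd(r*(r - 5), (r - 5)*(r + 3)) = r - 5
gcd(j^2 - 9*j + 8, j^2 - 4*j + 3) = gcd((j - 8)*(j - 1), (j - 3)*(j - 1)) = j - 1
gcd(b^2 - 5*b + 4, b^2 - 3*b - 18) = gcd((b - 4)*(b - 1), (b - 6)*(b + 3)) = 1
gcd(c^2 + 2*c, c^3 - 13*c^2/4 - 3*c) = c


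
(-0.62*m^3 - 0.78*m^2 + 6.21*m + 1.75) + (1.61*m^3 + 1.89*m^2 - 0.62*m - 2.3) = 0.99*m^3 + 1.11*m^2 + 5.59*m - 0.55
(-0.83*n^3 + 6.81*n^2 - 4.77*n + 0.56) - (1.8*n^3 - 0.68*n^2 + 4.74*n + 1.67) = -2.63*n^3 + 7.49*n^2 - 9.51*n - 1.11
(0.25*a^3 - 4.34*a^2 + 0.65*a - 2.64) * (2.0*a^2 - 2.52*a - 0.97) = 0.5*a^5 - 9.31*a^4 + 11.9943*a^3 - 2.7082*a^2 + 6.0223*a + 2.5608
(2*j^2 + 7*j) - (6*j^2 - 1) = -4*j^2 + 7*j + 1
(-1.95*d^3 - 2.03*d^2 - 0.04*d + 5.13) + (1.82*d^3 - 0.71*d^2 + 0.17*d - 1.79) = -0.13*d^3 - 2.74*d^2 + 0.13*d + 3.34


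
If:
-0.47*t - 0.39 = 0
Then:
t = -0.83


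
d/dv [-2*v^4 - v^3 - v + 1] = -8*v^3 - 3*v^2 - 1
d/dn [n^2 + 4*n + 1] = 2*n + 4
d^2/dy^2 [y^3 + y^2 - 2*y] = 6*y + 2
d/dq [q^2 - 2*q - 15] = 2*q - 2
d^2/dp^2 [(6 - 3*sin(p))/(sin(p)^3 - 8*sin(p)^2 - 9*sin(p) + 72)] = 3*(4*sin(p)^7 - 42*sin(p)^6 + 270*sin(p)^5 - 1412*sin(p)^4 + 3918*sin(p)^3 - 2598*sin(p)^2 + 432*sin(p) + 1332)/(sin(p)^3 - 8*sin(p)^2 - 9*sin(p) + 72)^3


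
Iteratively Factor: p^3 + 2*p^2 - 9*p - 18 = (p - 3)*(p^2 + 5*p + 6) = (p - 3)*(p + 2)*(p + 3)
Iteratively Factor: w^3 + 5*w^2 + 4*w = (w + 1)*(w^2 + 4*w) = (w + 1)*(w + 4)*(w)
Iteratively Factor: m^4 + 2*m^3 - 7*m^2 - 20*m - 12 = (m + 1)*(m^3 + m^2 - 8*m - 12) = (m + 1)*(m + 2)*(m^2 - m - 6) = (m - 3)*(m + 1)*(m + 2)*(m + 2)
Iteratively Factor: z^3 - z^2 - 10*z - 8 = (z + 2)*(z^2 - 3*z - 4) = (z - 4)*(z + 2)*(z + 1)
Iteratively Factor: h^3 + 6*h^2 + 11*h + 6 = (h + 2)*(h^2 + 4*h + 3) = (h + 2)*(h + 3)*(h + 1)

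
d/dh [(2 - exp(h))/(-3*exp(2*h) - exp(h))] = (-3*exp(2*h) + 12*exp(h) + 2)*exp(-h)/(9*exp(2*h) + 6*exp(h) + 1)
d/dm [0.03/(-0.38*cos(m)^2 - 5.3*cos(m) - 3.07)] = -(0.0228*cos(m) + 0.159)*sin(m)/(0.38*cos(m)^2 + 5.3*cos(m) + 3.07)^2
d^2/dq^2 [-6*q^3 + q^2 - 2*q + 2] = 2 - 36*q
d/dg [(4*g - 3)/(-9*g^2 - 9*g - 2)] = (36*g^2 - 54*g - 35)/(81*g^4 + 162*g^3 + 117*g^2 + 36*g + 4)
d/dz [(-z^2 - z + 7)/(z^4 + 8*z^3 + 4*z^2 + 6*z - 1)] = (2*z^5 + 11*z^4 - 12*z^3 - 170*z^2 - 54*z - 41)/(z^8 + 16*z^7 + 72*z^6 + 76*z^5 + 110*z^4 + 32*z^3 + 28*z^2 - 12*z + 1)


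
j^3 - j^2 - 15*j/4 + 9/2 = (j - 3/2)^2*(j + 2)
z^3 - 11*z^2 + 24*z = z*(z - 8)*(z - 3)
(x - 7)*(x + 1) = x^2 - 6*x - 7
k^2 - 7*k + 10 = (k - 5)*(k - 2)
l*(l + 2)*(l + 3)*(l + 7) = l^4 + 12*l^3 + 41*l^2 + 42*l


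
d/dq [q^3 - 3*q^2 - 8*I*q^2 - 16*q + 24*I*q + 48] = 3*q^2 - 6*q - 16*I*q - 16 + 24*I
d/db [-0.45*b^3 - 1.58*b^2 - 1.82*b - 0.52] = -1.35*b^2 - 3.16*b - 1.82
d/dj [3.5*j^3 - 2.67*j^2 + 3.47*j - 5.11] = 10.5*j^2 - 5.34*j + 3.47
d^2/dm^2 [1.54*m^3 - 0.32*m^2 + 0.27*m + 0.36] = 9.24*m - 0.64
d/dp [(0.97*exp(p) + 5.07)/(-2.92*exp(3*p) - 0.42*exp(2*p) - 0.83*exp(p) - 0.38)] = (5.6648*exp(3*p) + 44.8206*exp(2*p) + 4.2588*exp(p) + 3.8395)*exp(p)/(8.5264*exp(6*p) + 2.4528*exp(5*p) + 5.0236*exp(4*p) + 2.9164*exp(3*p) + 1.0081*exp(2*p) + 0.6308*exp(p) + 0.1444)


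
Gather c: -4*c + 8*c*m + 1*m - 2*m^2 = c*(8*m - 4) - 2*m^2 + m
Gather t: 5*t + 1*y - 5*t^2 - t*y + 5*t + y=-5*t^2 + t*(10 - y) + 2*y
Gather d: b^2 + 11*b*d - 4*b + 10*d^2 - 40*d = b^2 - 4*b + 10*d^2 + d*(11*b - 40)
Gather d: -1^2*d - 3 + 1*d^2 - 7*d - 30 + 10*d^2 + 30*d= 11*d^2 + 22*d - 33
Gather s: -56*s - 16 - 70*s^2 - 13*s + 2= -70*s^2 - 69*s - 14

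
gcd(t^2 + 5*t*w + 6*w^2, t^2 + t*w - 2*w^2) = t + 2*w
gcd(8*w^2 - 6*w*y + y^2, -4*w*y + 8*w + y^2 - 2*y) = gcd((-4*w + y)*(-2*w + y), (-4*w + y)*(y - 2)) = -4*w + y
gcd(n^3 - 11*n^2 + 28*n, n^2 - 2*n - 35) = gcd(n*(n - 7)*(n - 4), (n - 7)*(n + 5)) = n - 7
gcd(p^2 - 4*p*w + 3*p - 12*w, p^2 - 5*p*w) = 1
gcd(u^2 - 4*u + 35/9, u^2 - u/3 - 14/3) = u - 7/3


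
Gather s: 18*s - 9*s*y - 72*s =s*(-9*y - 54)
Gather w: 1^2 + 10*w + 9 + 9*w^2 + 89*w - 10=9*w^2 + 99*w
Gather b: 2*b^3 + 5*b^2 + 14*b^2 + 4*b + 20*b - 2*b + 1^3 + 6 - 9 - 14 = 2*b^3 + 19*b^2 + 22*b - 16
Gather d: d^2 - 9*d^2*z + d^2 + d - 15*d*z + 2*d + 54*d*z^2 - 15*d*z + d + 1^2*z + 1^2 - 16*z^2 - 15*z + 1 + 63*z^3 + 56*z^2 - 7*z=d^2*(2 - 9*z) + d*(54*z^2 - 30*z + 4) + 63*z^3 + 40*z^2 - 21*z + 2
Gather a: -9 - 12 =-21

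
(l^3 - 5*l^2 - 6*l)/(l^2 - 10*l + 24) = l*(l + 1)/(l - 4)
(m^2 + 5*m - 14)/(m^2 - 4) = (m + 7)/(m + 2)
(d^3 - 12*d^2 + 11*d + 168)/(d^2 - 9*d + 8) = (d^2 - 4*d - 21)/(d - 1)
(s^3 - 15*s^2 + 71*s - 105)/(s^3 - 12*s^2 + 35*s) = (s - 3)/s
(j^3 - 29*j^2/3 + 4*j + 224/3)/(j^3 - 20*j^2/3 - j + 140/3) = (j - 8)/(j - 5)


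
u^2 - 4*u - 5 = (u - 5)*(u + 1)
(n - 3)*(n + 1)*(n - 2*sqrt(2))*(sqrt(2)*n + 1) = sqrt(2)*n^4 - 3*n^3 - 2*sqrt(2)*n^3 - 5*sqrt(2)*n^2 + 6*n^2 + 4*sqrt(2)*n + 9*n + 6*sqrt(2)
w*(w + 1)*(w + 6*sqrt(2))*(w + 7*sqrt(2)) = w^4 + w^3 + 13*sqrt(2)*w^3 + 13*sqrt(2)*w^2 + 84*w^2 + 84*w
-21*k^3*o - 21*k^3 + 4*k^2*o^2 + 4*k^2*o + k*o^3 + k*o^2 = (-3*k + o)*(7*k + o)*(k*o + k)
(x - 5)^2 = x^2 - 10*x + 25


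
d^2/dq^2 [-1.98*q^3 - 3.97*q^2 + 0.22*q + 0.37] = -11.88*q - 7.94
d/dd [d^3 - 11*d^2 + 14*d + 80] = 3*d^2 - 22*d + 14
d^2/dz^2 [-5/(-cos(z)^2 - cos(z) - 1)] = 5*(-4*sin(z)^4 - sin(z)^2 + 19*cos(z)/4 - 3*cos(3*z)/4 + 5)/(-sin(z)^2 + cos(z) + 2)^3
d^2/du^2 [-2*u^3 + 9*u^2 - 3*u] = 18 - 12*u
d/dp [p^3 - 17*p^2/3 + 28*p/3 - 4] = 3*p^2 - 34*p/3 + 28/3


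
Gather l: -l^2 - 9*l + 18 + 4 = -l^2 - 9*l + 22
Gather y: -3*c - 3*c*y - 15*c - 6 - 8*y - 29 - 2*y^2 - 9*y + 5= -18*c - 2*y^2 + y*(-3*c - 17) - 30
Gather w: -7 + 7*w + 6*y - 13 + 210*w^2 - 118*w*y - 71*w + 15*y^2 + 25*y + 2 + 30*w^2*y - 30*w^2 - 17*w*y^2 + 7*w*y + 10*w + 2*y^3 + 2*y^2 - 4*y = w^2*(30*y + 180) + w*(-17*y^2 - 111*y - 54) + 2*y^3 + 17*y^2 + 27*y - 18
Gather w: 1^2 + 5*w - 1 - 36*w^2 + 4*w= -36*w^2 + 9*w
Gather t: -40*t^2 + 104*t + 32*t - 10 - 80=-40*t^2 + 136*t - 90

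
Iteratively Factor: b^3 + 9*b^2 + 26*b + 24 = (b + 4)*(b^2 + 5*b + 6) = (b + 2)*(b + 4)*(b + 3)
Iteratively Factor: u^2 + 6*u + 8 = (u + 2)*(u + 4)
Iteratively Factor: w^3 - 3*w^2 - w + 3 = (w + 1)*(w^2 - 4*w + 3) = (w - 1)*(w + 1)*(w - 3)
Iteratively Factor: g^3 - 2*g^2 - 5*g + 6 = (g + 2)*(g^2 - 4*g + 3) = (g - 1)*(g + 2)*(g - 3)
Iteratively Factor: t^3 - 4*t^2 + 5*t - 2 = (t - 1)*(t^2 - 3*t + 2) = (t - 2)*(t - 1)*(t - 1)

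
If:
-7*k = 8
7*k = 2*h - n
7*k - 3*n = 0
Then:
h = -16/3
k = -8/7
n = -8/3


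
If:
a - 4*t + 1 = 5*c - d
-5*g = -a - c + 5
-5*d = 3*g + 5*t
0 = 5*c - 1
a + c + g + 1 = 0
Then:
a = -1/5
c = 1/5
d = 13/25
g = -1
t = 2/25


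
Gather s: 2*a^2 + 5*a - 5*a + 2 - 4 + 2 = 2*a^2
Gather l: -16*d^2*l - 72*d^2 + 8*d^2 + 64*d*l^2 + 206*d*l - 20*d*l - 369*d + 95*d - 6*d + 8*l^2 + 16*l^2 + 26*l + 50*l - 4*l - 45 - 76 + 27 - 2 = -64*d^2 - 280*d + l^2*(64*d + 24) + l*(-16*d^2 + 186*d + 72) - 96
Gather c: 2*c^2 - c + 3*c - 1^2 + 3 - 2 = 2*c^2 + 2*c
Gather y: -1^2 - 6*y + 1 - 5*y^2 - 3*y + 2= -5*y^2 - 9*y + 2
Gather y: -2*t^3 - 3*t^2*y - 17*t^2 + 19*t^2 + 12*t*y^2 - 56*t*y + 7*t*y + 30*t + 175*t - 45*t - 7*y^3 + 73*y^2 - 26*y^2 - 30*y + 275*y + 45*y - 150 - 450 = -2*t^3 + 2*t^2 + 160*t - 7*y^3 + y^2*(12*t + 47) + y*(-3*t^2 - 49*t + 290) - 600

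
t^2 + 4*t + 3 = (t + 1)*(t + 3)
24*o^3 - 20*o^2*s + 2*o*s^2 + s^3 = (-2*o + s)^2*(6*o + s)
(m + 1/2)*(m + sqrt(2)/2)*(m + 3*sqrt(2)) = m^3 + m^2/2 + 7*sqrt(2)*m^2/2 + 7*sqrt(2)*m/4 + 3*m + 3/2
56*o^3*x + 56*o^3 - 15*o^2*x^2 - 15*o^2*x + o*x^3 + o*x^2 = (-8*o + x)*(-7*o + x)*(o*x + o)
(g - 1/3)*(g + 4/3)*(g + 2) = g^3 + 3*g^2 + 14*g/9 - 8/9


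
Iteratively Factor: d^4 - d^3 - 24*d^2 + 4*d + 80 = (d + 4)*(d^3 - 5*d^2 - 4*d + 20) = (d - 2)*(d + 4)*(d^2 - 3*d - 10) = (d - 2)*(d + 2)*(d + 4)*(d - 5)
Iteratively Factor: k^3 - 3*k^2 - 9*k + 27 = (k - 3)*(k^2 - 9) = (k - 3)*(k + 3)*(k - 3)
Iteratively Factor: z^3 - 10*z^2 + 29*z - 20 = (z - 1)*(z^2 - 9*z + 20) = (z - 4)*(z - 1)*(z - 5)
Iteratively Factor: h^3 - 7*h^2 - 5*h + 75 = (h - 5)*(h^2 - 2*h - 15) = (h - 5)*(h + 3)*(h - 5)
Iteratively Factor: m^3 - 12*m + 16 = (m + 4)*(m^2 - 4*m + 4) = (m - 2)*(m + 4)*(m - 2)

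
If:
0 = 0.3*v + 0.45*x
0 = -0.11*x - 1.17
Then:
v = 15.95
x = -10.64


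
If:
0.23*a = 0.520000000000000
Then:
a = 2.26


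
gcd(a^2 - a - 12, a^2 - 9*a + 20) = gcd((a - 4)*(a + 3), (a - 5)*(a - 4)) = a - 4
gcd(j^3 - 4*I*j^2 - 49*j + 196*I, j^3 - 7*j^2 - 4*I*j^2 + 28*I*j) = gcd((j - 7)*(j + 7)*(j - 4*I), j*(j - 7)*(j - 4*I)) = j^2 + j*(-7 - 4*I) + 28*I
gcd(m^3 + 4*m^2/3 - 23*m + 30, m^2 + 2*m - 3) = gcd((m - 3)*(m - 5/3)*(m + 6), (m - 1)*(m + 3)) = 1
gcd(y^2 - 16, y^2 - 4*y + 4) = 1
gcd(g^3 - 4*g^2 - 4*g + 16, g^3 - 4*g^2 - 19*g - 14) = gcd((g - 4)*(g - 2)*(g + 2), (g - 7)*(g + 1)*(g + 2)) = g + 2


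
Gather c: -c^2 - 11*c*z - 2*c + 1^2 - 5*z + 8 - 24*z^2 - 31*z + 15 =-c^2 + c*(-11*z - 2) - 24*z^2 - 36*z + 24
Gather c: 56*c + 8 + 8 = 56*c + 16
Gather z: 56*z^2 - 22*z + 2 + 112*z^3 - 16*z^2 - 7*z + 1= 112*z^3 + 40*z^2 - 29*z + 3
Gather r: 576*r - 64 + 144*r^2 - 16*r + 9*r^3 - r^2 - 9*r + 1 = 9*r^3 + 143*r^2 + 551*r - 63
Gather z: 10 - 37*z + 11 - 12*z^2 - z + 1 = -12*z^2 - 38*z + 22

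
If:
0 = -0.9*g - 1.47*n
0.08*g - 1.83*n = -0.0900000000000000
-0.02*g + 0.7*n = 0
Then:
No Solution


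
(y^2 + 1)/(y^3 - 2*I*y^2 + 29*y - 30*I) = (y + I)/(y^2 - I*y + 30)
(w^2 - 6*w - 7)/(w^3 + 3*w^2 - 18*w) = (w^2 - 6*w - 7)/(w*(w^2 + 3*w - 18))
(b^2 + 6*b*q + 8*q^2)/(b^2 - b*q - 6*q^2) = (-b - 4*q)/(-b + 3*q)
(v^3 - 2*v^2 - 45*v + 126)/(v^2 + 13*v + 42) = (v^2 - 9*v + 18)/(v + 6)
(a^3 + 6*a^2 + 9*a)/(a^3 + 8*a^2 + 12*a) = (a^2 + 6*a + 9)/(a^2 + 8*a + 12)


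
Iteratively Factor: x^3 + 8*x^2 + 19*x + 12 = (x + 3)*(x^2 + 5*x + 4) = (x + 3)*(x + 4)*(x + 1)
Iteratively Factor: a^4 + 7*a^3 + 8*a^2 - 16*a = (a + 4)*(a^3 + 3*a^2 - 4*a) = (a + 4)^2*(a^2 - a) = (a - 1)*(a + 4)^2*(a)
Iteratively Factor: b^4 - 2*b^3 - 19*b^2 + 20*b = (b - 1)*(b^3 - b^2 - 20*b) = (b - 1)*(b + 4)*(b^2 - 5*b) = (b - 5)*(b - 1)*(b + 4)*(b)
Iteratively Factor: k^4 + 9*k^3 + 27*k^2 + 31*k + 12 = (k + 4)*(k^3 + 5*k^2 + 7*k + 3) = (k + 3)*(k + 4)*(k^2 + 2*k + 1) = (k + 1)*(k + 3)*(k + 4)*(k + 1)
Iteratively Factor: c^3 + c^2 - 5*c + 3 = (c - 1)*(c^2 + 2*c - 3) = (c - 1)*(c + 3)*(c - 1)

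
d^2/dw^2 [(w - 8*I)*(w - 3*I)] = 2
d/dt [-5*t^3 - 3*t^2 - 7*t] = -15*t^2 - 6*t - 7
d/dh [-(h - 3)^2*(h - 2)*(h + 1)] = -4*h^3 + 21*h^2 - 26*h - 3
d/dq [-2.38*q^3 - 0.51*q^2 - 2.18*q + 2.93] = -7.14*q^2 - 1.02*q - 2.18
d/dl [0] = 0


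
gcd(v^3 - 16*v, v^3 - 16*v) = v^3 - 16*v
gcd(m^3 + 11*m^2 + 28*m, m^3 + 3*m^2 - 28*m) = m^2 + 7*m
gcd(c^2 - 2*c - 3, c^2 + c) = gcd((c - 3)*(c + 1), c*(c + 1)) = c + 1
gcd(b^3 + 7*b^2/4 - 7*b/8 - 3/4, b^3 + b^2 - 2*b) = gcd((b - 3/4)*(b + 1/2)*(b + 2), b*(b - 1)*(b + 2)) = b + 2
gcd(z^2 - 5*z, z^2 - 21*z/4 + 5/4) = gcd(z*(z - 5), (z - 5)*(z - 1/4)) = z - 5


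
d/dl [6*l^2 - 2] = 12*l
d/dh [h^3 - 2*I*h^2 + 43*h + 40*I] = 3*h^2 - 4*I*h + 43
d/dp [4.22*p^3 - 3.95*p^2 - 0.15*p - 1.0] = 12.66*p^2 - 7.9*p - 0.15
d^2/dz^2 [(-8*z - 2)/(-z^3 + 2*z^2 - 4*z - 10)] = 4*((4*z + 1)*(3*z^2 - 4*z + 4)^2 + (-12*z^2 + 16*z - (3*z - 2)*(4*z + 1) - 16)*(z^3 - 2*z^2 + 4*z + 10))/(z^3 - 2*z^2 + 4*z + 10)^3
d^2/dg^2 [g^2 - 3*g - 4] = 2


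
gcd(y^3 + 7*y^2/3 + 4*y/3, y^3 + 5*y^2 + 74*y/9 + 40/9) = y + 4/3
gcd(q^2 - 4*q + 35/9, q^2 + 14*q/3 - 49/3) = q - 7/3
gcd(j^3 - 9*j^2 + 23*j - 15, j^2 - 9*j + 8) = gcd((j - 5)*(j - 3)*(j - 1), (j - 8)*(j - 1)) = j - 1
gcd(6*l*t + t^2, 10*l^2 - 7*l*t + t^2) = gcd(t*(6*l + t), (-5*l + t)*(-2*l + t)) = 1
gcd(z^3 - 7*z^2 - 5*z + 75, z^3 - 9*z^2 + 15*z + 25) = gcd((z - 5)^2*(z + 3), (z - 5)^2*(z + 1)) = z^2 - 10*z + 25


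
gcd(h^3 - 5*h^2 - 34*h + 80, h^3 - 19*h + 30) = h^2 + 3*h - 10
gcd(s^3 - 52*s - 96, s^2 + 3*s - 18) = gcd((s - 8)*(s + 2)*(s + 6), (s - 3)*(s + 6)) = s + 6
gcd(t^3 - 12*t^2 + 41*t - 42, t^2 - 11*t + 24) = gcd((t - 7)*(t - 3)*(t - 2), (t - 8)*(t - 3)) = t - 3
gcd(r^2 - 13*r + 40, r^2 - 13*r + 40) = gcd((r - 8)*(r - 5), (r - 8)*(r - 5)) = r^2 - 13*r + 40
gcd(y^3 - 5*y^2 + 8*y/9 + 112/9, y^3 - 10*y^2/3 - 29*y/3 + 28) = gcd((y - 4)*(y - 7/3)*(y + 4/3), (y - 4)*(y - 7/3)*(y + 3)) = y^2 - 19*y/3 + 28/3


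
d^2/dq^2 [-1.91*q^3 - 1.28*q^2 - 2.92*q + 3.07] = -11.46*q - 2.56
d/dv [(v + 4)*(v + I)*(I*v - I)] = 3*I*v^2 + v*(-2 + 6*I) - 3 - 4*I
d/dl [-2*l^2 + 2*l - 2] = 2 - 4*l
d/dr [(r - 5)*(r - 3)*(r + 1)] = 3*r^2 - 14*r + 7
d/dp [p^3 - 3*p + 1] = 3*p^2 - 3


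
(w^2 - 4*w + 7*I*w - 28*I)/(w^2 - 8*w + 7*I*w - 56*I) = (w - 4)/(w - 8)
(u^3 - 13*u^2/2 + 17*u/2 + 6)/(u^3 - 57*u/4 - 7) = 2*(u - 3)/(2*u + 7)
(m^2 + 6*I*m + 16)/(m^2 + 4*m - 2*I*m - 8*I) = (m + 8*I)/(m + 4)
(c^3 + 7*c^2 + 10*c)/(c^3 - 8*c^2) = (c^2 + 7*c + 10)/(c*(c - 8))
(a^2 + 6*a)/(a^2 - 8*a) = (a + 6)/(a - 8)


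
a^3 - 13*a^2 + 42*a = a*(a - 7)*(a - 6)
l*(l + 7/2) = l^2 + 7*l/2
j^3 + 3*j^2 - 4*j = j*(j - 1)*(j + 4)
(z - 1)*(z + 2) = z^2 + z - 2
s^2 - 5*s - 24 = (s - 8)*(s + 3)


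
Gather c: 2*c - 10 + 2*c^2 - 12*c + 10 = 2*c^2 - 10*c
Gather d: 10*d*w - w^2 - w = 10*d*w - w^2 - w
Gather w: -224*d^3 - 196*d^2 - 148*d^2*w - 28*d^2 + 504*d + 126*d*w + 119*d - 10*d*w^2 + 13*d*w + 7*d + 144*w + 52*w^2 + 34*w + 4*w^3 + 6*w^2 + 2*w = -224*d^3 - 224*d^2 + 630*d + 4*w^3 + w^2*(58 - 10*d) + w*(-148*d^2 + 139*d + 180)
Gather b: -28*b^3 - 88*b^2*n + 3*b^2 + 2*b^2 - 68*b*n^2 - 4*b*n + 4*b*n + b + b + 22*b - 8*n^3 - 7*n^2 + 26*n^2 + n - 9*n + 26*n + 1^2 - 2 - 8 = -28*b^3 + b^2*(5 - 88*n) + b*(24 - 68*n^2) - 8*n^3 + 19*n^2 + 18*n - 9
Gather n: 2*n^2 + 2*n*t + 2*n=2*n^2 + n*(2*t + 2)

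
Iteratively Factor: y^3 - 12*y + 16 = (y - 2)*(y^2 + 2*y - 8) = (y - 2)^2*(y + 4)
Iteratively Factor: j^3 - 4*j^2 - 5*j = (j)*(j^2 - 4*j - 5) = j*(j - 5)*(j + 1)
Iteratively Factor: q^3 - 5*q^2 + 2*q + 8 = (q - 4)*(q^2 - q - 2) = (q - 4)*(q + 1)*(q - 2)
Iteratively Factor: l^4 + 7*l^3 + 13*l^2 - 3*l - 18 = (l - 1)*(l^3 + 8*l^2 + 21*l + 18) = (l - 1)*(l + 2)*(l^2 + 6*l + 9) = (l - 1)*(l + 2)*(l + 3)*(l + 3)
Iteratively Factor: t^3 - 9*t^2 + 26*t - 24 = (t - 3)*(t^2 - 6*t + 8) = (t - 4)*(t - 3)*(t - 2)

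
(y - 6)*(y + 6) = y^2 - 36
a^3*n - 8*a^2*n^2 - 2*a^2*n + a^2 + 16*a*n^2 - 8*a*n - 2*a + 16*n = (a - 2)*(a - 8*n)*(a*n + 1)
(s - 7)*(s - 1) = s^2 - 8*s + 7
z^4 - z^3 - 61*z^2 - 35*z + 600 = (z - 8)*(z - 3)*(z + 5)^2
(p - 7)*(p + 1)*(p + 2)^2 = p^4 - 2*p^3 - 27*p^2 - 52*p - 28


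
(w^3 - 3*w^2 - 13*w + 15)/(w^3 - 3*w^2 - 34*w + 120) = (w^2 + 2*w - 3)/(w^2 + 2*w - 24)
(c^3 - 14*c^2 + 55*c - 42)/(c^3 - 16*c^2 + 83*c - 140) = (c^2 - 7*c + 6)/(c^2 - 9*c + 20)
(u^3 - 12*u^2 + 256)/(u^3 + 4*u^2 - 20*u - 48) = (u^3 - 12*u^2 + 256)/(u^3 + 4*u^2 - 20*u - 48)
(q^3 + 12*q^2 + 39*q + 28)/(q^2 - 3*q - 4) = (q^2 + 11*q + 28)/(q - 4)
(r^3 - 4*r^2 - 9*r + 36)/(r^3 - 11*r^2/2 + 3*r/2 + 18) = 2*(r + 3)/(2*r + 3)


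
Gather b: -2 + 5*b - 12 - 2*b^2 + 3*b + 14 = -2*b^2 + 8*b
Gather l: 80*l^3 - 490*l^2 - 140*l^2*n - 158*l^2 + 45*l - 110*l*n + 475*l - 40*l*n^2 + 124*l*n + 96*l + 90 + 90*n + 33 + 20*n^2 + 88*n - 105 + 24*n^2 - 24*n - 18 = 80*l^3 + l^2*(-140*n - 648) + l*(-40*n^2 + 14*n + 616) + 44*n^2 + 154*n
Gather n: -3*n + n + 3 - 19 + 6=-2*n - 10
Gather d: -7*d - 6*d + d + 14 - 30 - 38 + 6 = -12*d - 48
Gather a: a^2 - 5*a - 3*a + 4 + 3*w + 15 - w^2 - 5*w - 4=a^2 - 8*a - w^2 - 2*w + 15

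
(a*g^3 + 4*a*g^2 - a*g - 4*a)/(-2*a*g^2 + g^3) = a*(-g^3 - 4*g^2 + g + 4)/(g^2*(2*a - g))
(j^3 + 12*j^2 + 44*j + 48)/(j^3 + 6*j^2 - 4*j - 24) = (j + 4)/(j - 2)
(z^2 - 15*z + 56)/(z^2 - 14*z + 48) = (z - 7)/(z - 6)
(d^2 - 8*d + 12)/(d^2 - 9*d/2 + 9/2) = 2*(d^2 - 8*d + 12)/(2*d^2 - 9*d + 9)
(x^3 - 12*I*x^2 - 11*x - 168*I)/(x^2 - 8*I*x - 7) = (x^2 - 5*I*x + 24)/(x - I)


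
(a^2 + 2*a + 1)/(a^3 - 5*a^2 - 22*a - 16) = (a + 1)/(a^2 - 6*a - 16)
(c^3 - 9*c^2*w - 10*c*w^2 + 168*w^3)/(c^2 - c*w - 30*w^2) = (c^2 - 3*c*w - 28*w^2)/(c + 5*w)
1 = 1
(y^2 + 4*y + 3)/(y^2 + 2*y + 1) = (y + 3)/(y + 1)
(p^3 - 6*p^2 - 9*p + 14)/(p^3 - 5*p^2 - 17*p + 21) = (p + 2)/(p + 3)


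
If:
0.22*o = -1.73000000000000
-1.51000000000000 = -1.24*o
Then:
No Solution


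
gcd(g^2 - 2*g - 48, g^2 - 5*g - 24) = g - 8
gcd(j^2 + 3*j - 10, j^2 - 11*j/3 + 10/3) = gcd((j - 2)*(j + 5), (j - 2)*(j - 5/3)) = j - 2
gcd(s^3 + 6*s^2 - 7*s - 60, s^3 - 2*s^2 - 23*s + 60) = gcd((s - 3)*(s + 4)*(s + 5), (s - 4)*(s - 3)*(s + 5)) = s^2 + 2*s - 15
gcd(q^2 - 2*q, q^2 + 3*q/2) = q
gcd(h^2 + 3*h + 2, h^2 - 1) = h + 1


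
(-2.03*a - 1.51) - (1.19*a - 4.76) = 3.25 - 3.22*a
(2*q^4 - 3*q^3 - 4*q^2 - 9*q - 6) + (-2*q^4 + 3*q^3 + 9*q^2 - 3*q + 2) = 5*q^2 - 12*q - 4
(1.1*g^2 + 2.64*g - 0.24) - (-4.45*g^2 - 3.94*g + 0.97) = 5.55*g^2 + 6.58*g - 1.21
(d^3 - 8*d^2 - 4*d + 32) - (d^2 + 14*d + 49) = d^3 - 9*d^2 - 18*d - 17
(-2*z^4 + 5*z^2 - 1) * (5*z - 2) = -10*z^5 + 4*z^4 + 25*z^3 - 10*z^2 - 5*z + 2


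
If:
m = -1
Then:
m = -1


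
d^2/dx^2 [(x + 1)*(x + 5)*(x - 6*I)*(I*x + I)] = 12*I*x^2 + x*(36 + 42*I) + 84 + 22*I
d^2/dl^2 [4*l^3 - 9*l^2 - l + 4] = 24*l - 18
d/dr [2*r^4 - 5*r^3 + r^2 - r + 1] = 8*r^3 - 15*r^2 + 2*r - 1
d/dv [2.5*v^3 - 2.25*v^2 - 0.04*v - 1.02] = 7.5*v^2 - 4.5*v - 0.04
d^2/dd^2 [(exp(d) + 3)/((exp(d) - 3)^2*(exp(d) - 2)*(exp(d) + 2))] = (9*exp(6*d) + 36*exp(5*d) - 125*exp(4*d) - 228*exp(3*d) + 88*exp(2*d) + 816*exp(d) + 432)*exp(d)/(exp(10*d) - 12*exp(9*d) + 42*exp(8*d) + 36*exp(7*d) - 519*exp(6*d) + 720*exp(5*d) + 1556*exp(4*d) - 4416*exp(3*d) + 432*exp(2*d) + 6912*exp(d) - 5184)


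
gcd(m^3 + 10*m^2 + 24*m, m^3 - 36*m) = m^2 + 6*m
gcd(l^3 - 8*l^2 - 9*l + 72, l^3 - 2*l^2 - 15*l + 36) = l - 3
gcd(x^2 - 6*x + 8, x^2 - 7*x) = 1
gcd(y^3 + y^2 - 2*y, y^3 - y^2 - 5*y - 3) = 1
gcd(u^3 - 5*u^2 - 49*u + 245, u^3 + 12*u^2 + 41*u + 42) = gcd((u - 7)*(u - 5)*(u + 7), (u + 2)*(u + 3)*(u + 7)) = u + 7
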